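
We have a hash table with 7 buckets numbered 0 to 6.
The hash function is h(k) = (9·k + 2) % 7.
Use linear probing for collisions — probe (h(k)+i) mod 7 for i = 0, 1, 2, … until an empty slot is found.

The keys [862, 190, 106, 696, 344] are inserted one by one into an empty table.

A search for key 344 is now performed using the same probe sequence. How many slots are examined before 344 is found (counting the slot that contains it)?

4

862: h=4 → slot 4
190: h=4, probe 4,5 → slot 5
106: h=4, probe 4,5,6 → slot 6
696: h=1 → slot 1
344: h=4, probe 4,5,6,0 → slot 0
Table: [344, 696, ., ., 862, 190, 106]
Lookup 344: h=4, probe 4,5,6,0 → found at 0.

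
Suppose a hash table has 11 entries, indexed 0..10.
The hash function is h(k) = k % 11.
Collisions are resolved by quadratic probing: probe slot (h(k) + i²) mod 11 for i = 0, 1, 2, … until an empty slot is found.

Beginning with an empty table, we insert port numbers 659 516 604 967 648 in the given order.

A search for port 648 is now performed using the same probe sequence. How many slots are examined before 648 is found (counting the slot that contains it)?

Insert 659: h=10, slot 10 empty -> index 10.
Insert 516: h=10, slot 10 occupied -> index 0.
Insert 604: h=10, slots 10,0 occupied -> index 3.
Insert 967: h=10, slots 10,0,3 occupied -> index 8.
Insert 648: h=10, slots 10,0,3,8 occupied -> index 4.
Table: [516, ∅, ∅, 604, 648, ∅, ∅, ∅, 967, ∅, 659]
Lookup 648: h=10, probe 10,0,3,8,4 → found at 4.

5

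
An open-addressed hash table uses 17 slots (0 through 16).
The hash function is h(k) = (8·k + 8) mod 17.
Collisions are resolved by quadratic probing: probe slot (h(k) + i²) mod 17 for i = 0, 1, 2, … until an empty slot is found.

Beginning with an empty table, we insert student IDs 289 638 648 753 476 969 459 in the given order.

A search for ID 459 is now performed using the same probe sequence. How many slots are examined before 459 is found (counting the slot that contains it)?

Insert 289: h=8, slot 8 empty => index 8.
Insert 638: h=12, slot 12 empty => index 12.
Insert 648: h=7, slot 7 empty => index 7.
Insert 753: h=14, slot 14 empty => index 14.
Insert 476: h=8, slot 8 occupied => index 9.
Insert 969: h=8, slots 8,9,12 occupied => index 0.
Insert 459: h=8, slots 8,9,12,0,7 occupied => index 16.
Table: [969, —, —, —, —, —, —, 648, 289, 476, —, —, 638, —, 753, —, 459]
Lookup 459: h=8, probe 8,9,12,0,7,16 → found at 16.

6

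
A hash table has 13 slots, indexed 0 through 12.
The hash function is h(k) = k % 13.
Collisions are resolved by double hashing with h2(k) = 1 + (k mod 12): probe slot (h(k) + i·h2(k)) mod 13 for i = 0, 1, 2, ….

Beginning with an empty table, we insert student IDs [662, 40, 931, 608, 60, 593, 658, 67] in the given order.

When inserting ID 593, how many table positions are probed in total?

3

Insert 662: h=12, slot 12 empty -> index 12.
Insert 40: h=1, slot 1 empty -> index 1.
Insert 931: h=8, slot 8 empty -> index 8.
Insert 608: h=10, slot 10 empty -> index 10.
Insert 60: h=8, h2=1, slot 8 occupied -> index 9.
Insert 593: h=8, h2=6, slots 8,1 occupied -> index 7.
Insert 658: h=8, h2=11, slot 8 occupied -> index 6.
Insert 67: h=2, slot 2 empty -> index 2.
Table: [∅, 40, 67, ∅, ∅, ∅, 658, 593, 931, 60, 608, ∅, 662]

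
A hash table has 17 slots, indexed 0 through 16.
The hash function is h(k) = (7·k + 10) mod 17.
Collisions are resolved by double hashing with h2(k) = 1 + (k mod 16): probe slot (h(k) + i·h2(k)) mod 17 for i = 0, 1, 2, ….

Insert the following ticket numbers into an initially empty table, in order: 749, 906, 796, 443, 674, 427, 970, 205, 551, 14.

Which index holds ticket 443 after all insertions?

749 hashes to 0; slot 0 is free => place at 0.
906 hashes to 11; slot 11 is free => place at 11.
796 hashes to 6; slot 6 is free => place at 6.
443 hashes to 0, h2=12; 0 taken => place at 12.
674 hashes to 2; slot 2 is free => place at 2.
427 hashes to 7; slot 7 is free => place at 7.
970 hashes to 0, h2=11; 0,11 taken => place at 5.
205 hashes to 0, h2=14; 0 taken => place at 14.
551 hashes to 8; slot 8 is free => place at 8.
14 hashes to 6, h2=15; 6 taken => place at 4.
Table: [749, —, 674, —, 14, 970, 796, 427, 551, —, —, 906, 443, —, 205, —, —]

12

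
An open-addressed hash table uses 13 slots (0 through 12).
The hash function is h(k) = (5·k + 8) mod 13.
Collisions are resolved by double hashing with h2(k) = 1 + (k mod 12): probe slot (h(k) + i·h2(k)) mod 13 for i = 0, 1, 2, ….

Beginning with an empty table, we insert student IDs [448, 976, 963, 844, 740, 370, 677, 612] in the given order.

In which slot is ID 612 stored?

448: h=12 => slot 12
976: h=0 => slot 0
963: h=0, h2=4, probe 0,4 => slot 4
844: h=3 => slot 3
740: h=3, h2=9, probe 3,12,8 => slot 8
370: h=12, h2=11, probe 12,10 => slot 10
677: h=0, h2=6, probe 0,6 => slot 6
612: h=0, h2=1, probe 0,1 => slot 1
Table: [976, 612, ., 844, 963, ., 677, ., 740, ., 370, ., 448]

1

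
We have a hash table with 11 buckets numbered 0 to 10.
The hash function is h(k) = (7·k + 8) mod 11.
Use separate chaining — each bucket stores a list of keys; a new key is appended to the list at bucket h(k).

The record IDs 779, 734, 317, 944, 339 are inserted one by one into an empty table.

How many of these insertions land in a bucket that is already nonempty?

Insert 779: h=5, bucket 5 empty -> new chain.
Insert 734: h=9, bucket 9 empty -> new chain.
Insert 317: h=5, bucket 5 nonempty -> append to chain.
Insert 944: h=5, bucket 5 nonempty -> append to chain.
Insert 339: h=5, bucket 5 nonempty -> append to chain.
Final buckets:
0: ∅
1: ∅
2: ∅
3: ∅
4: ∅
5: 779 -> 317 -> 944 -> 339
6: ∅
7: ∅
8: ∅
9: 734
10: ∅

3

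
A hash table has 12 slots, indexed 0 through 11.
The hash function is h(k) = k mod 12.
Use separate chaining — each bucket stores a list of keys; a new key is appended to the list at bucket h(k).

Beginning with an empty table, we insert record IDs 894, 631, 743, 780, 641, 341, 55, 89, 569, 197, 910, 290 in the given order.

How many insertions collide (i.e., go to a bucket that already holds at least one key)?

5

Insert 894: h=6, bucket 6 empty → new chain.
Insert 631: h=7, bucket 7 empty → new chain.
Insert 743: h=11, bucket 11 empty → new chain.
Insert 780: h=0, bucket 0 empty → new chain.
Insert 641: h=5, bucket 5 empty → new chain.
Insert 341: h=5, bucket 5 nonempty → append to chain.
Insert 55: h=7, bucket 7 nonempty → append to chain.
Insert 89: h=5, bucket 5 nonempty → append to chain.
Insert 569: h=5, bucket 5 nonempty → append to chain.
Insert 197: h=5, bucket 5 nonempty → append to chain.
Insert 910: h=10, bucket 10 empty → new chain.
Insert 290: h=2, bucket 2 empty → new chain.
Final buckets:
0: 780
1: .
2: 290
3: .
4: .
5: 641 -> 341 -> 89 -> 569 -> 197
6: 894
7: 631 -> 55
8: .
9: .
10: 910
11: 743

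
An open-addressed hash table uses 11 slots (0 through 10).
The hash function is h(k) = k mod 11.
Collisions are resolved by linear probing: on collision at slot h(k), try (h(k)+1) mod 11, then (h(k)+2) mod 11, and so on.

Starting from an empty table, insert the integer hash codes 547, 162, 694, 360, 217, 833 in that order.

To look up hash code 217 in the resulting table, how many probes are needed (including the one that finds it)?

4

547 hashes to 8; slot 8 is free => place at 8.
162 hashes to 8; 8 taken => place at 9.
694 hashes to 1; slot 1 is free => place at 1.
360 hashes to 8; 8,9 taken => place at 10.
217 hashes to 8; 8,9,10 taken => place at 0.
833 hashes to 8; 8,9,10,0,1 taken => place at 2.
Table: [217, 694, 833, —, —, —, —, —, 547, 162, 360]
Lookup 217: h=8, probe 8,9,10,0 → found at 0.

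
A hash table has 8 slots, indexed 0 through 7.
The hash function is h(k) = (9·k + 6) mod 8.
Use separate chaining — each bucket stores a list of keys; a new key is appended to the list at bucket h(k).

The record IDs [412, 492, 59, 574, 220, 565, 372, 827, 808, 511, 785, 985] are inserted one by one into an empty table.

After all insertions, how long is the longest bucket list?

412 → bucket 2
492 → bucket 2 (collision)
59 → bucket 1
574 → bucket 4
220 → bucket 2 (collision)
565 → bucket 3
372 → bucket 2 (collision)
827 → bucket 1 (collision)
808 → bucket 6
511 → bucket 5
785 → bucket 7
985 → bucket 7 (collision)
Final buckets:
0: —
1: 59 -> 827
2: 412 -> 492 -> 220 -> 372
3: 565
4: 574
5: 511
6: 808
7: 785 -> 985

4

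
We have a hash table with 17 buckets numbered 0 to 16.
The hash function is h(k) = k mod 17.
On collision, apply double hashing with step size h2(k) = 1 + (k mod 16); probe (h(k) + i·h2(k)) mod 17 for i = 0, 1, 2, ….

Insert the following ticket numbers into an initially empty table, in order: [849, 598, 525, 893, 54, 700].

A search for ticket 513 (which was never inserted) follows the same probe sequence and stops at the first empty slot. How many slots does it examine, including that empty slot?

2

Insert 849: h=16, slot 16 empty → index 16.
Insert 598: h=3, slot 3 empty → index 3.
Insert 525: h=15, slot 15 empty → index 15.
Insert 893: h=9, slot 9 empty → index 9.
Insert 54: h=3, h2=7, slot 3 occupied → index 10.
Insert 700: h=3, h2=13, slots 3,16 occupied → index 12.
Table: [-, -, -, 598, -, -, -, -, -, 893, 54, -, 700, -, -, 525, 849]
Lookup 513: h=3, h2=2, probe 3,5 → slot 5 empty, not found.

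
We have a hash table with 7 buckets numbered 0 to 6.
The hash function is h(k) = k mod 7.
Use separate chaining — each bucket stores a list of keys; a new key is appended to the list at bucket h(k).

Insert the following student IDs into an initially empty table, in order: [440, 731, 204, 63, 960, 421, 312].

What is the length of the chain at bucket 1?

440 → bucket 6
731 → bucket 3
204 → bucket 1
63 → bucket 0
960 → bucket 1 (collision)
421 → bucket 1 (collision)
312 → bucket 4
Final buckets:
0: 63
1: 204 -> 960 -> 421
2: _
3: 731
4: 312
5: _
6: 440

3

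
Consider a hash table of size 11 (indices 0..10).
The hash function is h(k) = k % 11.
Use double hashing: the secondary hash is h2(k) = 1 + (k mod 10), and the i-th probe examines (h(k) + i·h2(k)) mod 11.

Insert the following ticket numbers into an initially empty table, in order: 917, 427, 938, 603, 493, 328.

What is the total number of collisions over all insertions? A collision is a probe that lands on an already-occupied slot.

917 hashes to 4; slot 4 is free => place at 4.
427 hashes to 9; slot 9 is free => place at 9.
938 hashes to 3; slot 3 is free => place at 3.
603 hashes to 9, h2=4; 9 taken => place at 2.
493 hashes to 9, h2=4; 9,2 taken => place at 6.
328 hashes to 9, h2=9; 9 taken => place at 7.
Table: [_, _, 603, 938, 917, _, 493, 328, _, 427, _]

4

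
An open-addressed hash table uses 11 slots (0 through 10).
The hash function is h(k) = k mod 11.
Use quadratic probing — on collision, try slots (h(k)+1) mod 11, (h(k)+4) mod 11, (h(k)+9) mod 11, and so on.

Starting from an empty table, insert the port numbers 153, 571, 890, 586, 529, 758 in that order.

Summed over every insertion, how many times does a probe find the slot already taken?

Insert 153: h=10, slot 10 empty -> index 10.
Insert 571: h=10, slot 10 occupied -> index 0.
Insert 890: h=10, slots 10,0 occupied -> index 3.
Insert 586: h=3, slot 3 occupied -> index 4.
Insert 529: h=1, slot 1 empty -> index 1.
Insert 758: h=10, slots 10,0,3 occupied -> index 8.
Table: [571, 529, _, 890, 586, _, _, _, 758, _, 153]

7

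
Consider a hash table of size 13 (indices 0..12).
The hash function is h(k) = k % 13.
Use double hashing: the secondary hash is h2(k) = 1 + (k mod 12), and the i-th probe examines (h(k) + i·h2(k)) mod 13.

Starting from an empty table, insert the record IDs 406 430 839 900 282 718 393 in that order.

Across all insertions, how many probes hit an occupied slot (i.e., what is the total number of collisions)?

406 hashes to 3; slot 3 is free => place at 3.
430 hashes to 1; slot 1 is free => place at 1.
839 hashes to 7; slot 7 is free => place at 7.
900 hashes to 3, h2=1; 3 taken => place at 4.
282 hashes to 9; slot 9 is free => place at 9.
718 hashes to 3, h2=11; 3,1 taken => place at 12.
393 hashes to 3, h2=10; 3 taken => place at 0.
Table: [393, 430, -, 406, 900, -, -, 839, -, 282, -, -, 718]

4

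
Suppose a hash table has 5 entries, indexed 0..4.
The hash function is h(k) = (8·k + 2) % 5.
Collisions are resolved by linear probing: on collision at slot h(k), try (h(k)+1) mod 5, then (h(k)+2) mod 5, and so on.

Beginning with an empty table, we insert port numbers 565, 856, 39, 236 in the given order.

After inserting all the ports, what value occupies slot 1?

Insert 565: h=2, slot 2 empty → index 2.
Insert 856: h=0, slot 0 empty → index 0.
Insert 39: h=4, slot 4 empty → index 4.
Insert 236: h=0, slot 0 occupied → index 1.
Table: [856, 236, 565, _, 39]

236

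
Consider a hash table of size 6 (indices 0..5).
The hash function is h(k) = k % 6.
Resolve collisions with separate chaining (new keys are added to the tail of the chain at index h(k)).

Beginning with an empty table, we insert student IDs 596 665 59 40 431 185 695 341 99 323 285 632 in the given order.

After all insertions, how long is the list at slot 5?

7

Insert 596: h=2, bucket 2 empty → new chain.
Insert 665: h=5, bucket 5 empty → new chain.
Insert 59: h=5, bucket 5 nonempty → append to chain.
Insert 40: h=4, bucket 4 empty → new chain.
Insert 431: h=5, bucket 5 nonempty → append to chain.
Insert 185: h=5, bucket 5 nonempty → append to chain.
Insert 695: h=5, bucket 5 nonempty → append to chain.
Insert 341: h=5, bucket 5 nonempty → append to chain.
Insert 99: h=3, bucket 3 empty → new chain.
Insert 323: h=5, bucket 5 nonempty → append to chain.
Insert 285: h=3, bucket 3 nonempty → append to chain.
Insert 632: h=2, bucket 2 nonempty → append to chain.
Final buckets:
0: -
1: -
2: 596 -> 632
3: 99 -> 285
4: 40
5: 665 -> 59 -> 431 -> 185 -> 695 -> 341 -> 323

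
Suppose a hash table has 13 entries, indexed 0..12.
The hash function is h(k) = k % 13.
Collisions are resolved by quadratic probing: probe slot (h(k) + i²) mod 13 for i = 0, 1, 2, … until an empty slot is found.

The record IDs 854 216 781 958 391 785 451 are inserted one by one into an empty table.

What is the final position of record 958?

854 hashes to 9; slot 9 is free => place at 9.
216 hashes to 8; slot 8 is free => place at 8.
781 hashes to 1; slot 1 is free => place at 1.
958 hashes to 9; 9 taken => place at 10.
391 hashes to 1; 1 taken => place at 2.
785 hashes to 5; slot 5 is free => place at 5.
451 hashes to 9; 9,10 taken => place at 0.
Table: [451, 781, 391, ∅, ∅, 785, ∅, ∅, 216, 854, 958, ∅, ∅]

10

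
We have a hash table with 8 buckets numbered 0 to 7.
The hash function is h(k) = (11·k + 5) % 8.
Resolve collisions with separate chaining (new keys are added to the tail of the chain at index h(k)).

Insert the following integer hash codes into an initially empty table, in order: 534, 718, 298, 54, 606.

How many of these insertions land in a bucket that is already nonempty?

Insert 534: h=7, bucket 7 empty -> new chain.
Insert 718: h=7, bucket 7 nonempty -> append to chain.
Insert 298: h=3, bucket 3 empty -> new chain.
Insert 54: h=7, bucket 7 nonempty -> append to chain.
Insert 606: h=7, bucket 7 nonempty -> append to chain.
Final buckets:
0: -
1: -
2: -
3: 298
4: -
5: -
6: -
7: 534 -> 718 -> 54 -> 606

3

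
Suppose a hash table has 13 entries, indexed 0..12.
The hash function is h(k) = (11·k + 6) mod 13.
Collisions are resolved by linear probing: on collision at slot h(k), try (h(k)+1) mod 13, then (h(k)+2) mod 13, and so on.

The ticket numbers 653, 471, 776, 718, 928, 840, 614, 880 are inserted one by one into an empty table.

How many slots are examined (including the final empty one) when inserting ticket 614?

6

Insert 653: h=0, slot 0 empty -> index 0.
Insert 471: h=0, slot 0 occupied -> index 1.
Insert 776: h=1, slot 1 occupied -> index 2.
Insert 718: h=0, slots 0,1,2 occupied -> index 3.
Insert 928: h=9, slot 9 empty -> index 9.
Insert 840: h=3, slot 3 occupied -> index 4.
Insert 614: h=0, slots 0,1,2,3,4 occupied -> index 5.
Insert 880: h=1, slots 1,2,3,4,5 occupied -> index 6.
Table: [653, 471, 776, 718, 840, 614, 880, —, —, 928, —, —, —]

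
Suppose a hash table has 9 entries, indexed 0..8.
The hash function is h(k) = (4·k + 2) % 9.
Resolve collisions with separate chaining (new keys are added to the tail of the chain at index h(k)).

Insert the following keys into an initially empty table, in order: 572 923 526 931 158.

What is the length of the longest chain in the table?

572 -> bucket 4
923 -> bucket 4 (collision)
526 -> bucket 0
931 -> bucket 0 (collision)
158 -> bucket 4 (collision)
Final buckets:
0: 526 -> 931
1: _
2: _
3: _
4: 572 -> 923 -> 158
5: _
6: _
7: _
8: _

3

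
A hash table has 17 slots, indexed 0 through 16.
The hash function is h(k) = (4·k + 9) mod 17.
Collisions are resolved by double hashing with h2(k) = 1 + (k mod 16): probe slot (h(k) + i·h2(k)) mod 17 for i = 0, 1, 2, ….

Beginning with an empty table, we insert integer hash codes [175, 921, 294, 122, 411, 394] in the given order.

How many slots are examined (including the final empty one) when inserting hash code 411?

2

175 hashes to 12; slot 12 is free → place at 12.
921 hashes to 4; slot 4 is free → place at 4.
294 hashes to 12, h2=7; 12 taken → place at 2.
122 hashes to 4, h2=11; 4 taken → place at 15.
411 hashes to 4, h2=12; 4 taken → place at 16.
394 hashes to 4, h2=11; 4,15 taken → place at 9.
Table: [_, _, 294, _, 921, _, _, _, _, 394, _, _, 175, _, _, 122, 411]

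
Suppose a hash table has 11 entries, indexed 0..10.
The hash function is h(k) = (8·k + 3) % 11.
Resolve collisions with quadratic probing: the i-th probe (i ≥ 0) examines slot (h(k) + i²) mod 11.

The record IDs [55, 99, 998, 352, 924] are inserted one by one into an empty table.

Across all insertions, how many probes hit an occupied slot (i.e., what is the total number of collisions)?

Insert 55: h=3, slot 3 empty → index 3.
Insert 99: h=3, slot 3 occupied → index 4.
Insert 998: h=1, slot 1 empty → index 1.
Insert 352: h=3, slots 3,4 occupied → index 7.
Insert 924: h=3, slots 3,4,7,1 occupied → index 8.
Table: [—, 998, —, 55, 99, —, —, 352, 924, —, —]

7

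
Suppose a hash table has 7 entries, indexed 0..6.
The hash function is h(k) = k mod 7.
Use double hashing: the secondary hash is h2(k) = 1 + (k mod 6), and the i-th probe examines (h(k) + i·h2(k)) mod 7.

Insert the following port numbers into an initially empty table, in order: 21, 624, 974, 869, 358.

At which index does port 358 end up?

Insert 21: h=0, slot 0 empty => index 0.
Insert 624: h=1, slot 1 empty => index 1.
Insert 974: h=1, h2=3, slot 1 occupied => index 4.
Insert 869: h=1, h2=6, slots 1,0 occupied => index 6.
Insert 358: h=1, h2=5, slots 1,6,4 occupied => index 2.
Table: [21, 624, 358, —, 974, —, 869]

2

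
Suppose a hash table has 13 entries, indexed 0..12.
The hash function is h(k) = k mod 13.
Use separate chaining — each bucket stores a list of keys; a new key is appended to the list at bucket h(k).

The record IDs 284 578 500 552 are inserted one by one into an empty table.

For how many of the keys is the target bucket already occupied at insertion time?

284 → bucket 11
578 → bucket 6
500 → bucket 6 (collision)
552 → bucket 6 (collision)
Final buckets:
0: -
1: -
2: -
3: -
4: -
5: -
6: 578 -> 500 -> 552
7: -
8: -
9: -
10: -
11: 284
12: -

2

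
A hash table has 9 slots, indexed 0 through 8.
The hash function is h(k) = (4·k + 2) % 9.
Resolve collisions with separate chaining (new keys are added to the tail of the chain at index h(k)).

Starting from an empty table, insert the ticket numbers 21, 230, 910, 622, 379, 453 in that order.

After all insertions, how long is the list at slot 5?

2

21 → bucket 5
230 → bucket 4
910 → bucket 6
622 → bucket 6 (collision)
379 → bucket 6 (collision)
453 → bucket 5 (collision)
Final buckets:
0: _
1: _
2: _
3: _
4: 230
5: 21 -> 453
6: 910 -> 622 -> 379
7: _
8: _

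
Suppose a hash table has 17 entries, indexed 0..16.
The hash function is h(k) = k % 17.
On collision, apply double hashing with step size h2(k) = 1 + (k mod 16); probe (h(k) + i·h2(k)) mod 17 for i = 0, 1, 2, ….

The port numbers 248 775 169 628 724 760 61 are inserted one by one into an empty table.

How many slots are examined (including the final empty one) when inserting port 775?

Insert 248: h=10, slot 10 empty -> index 10.
Insert 775: h=10, h2=8, slot 10 occupied -> index 1.
Insert 169: h=16, slot 16 empty -> index 16.
Insert 628: h=16, h2=5, slot 16 occupied -> index 4.
Insert 724: h=10, h2=5, slot 10 occupied -> index 15.
Insert 760: h=12, slot 12 empty -> index 12.
Insert 61: h=10, h2=14, slot 10 occupied -> index 7.
Table: [_, 775, _, _, 628, _, _, 61, _, _, 248, _, 760, _, _, 724, 169]

2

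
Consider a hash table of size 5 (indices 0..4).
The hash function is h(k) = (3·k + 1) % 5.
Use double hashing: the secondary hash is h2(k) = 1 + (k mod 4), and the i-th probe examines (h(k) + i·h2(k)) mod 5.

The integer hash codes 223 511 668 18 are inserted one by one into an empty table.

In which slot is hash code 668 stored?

223 hashes to 0; slot 0 is free -> place at 0.
511 hashes to 4; slot 4 is free -> place at 4.
668 hashes to 0, h2=1; 0 taken -> place at 1.
18 hashes to 0, h2=3; 0 taken -> place at 3.
Table: [223, 668, _, 18, 511]

1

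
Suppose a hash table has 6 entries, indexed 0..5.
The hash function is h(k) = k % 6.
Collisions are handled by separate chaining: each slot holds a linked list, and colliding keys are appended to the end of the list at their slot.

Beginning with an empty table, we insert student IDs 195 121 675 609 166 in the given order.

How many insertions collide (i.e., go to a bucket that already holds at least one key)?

2

195 -> bucket 3
121 -> bucket 1
675 -> bucket 3 (collision)
609 -> bucket 3 (collision)
166 -> bucket 4
Final buckets:
0: ∅
1: 121
2: ∅
3: 195 -> 675 -> 609
4: 166
5: ∅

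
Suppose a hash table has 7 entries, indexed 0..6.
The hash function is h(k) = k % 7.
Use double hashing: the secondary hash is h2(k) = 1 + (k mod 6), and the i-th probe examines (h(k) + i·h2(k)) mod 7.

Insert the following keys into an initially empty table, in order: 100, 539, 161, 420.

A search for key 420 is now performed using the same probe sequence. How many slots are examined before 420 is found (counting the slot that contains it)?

100 hashes to 2; slot 2 is free -> place at 2.
539 hashes to 0; slot 0 is free -> place at 0.
161 hashes to 0, h2=6; 0 taken -> place at 6.
420 hashes to 0, h2=1; 0 taken -> place at 1.
Table: [539, 420, 100, ., ., ., 161]
Lookup 420: h=0, h2=1, probe 0,1 → found at 1.

2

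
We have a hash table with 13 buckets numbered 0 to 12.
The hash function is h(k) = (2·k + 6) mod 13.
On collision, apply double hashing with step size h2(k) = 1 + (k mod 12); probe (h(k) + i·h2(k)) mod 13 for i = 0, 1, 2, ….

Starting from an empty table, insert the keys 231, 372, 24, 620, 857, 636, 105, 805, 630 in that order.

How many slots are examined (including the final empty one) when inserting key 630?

2

231 hashes to 0; slot 0 is free -> place at 0.
372 hashes to 9; slot 9 is free -> place at 9.
24 hashes to 2; slot 2 is free -> place at 2.
620 hashes to 11; slot 11 is free -> place at 11.
857 hashes to 4; slot 4 is free -> place at 4.
636 hashes to 4, h2=1; 4 taken -> place at 5.
105 hashes to 8; slot 8 is free -> place at 8.
805 hashes to 4, h2=2; 4 taken -> place at 6.
630 hashes to 5, h2=7; 5 taken -> place at 12.
Table: [231, —, 24, —, 857, 636, 805, —, 105, 372, —, 620, 630]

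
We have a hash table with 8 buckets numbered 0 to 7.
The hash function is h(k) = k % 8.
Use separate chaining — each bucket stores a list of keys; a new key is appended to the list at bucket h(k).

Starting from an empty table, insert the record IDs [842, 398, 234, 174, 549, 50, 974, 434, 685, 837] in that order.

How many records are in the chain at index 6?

3

Insert 842: h=2, bucket 2 empty -> new chain.
Insert 398: h=6, bucket 6 empty -> new chain.
Insert 234: h=2, bucket 2 nonempty -> append to chain.
Insert 174: h=6, bucket 6 nonempty -> append to chain.
Insert 549: h=5, bucket 5 empty -> new chain.
Insert 50: h=2, bucket 2 nonempty -> append to chain.
Insert 974: h=6, bucket 6 nonempty -> append to chain.
Insert 434: h=2, bucket 2 nonempty -> append to chain.
Insert 685: h=5, bucket 5 nonempty -> append to chain.
Insert 837: h=5, bucket 5 nonempty -> append to chain.
Final buckets:
0: —
1: —
2: 842 -> 234 -> 50 -> 434
3: —
4: —
5: 549 -> 685 -> 837
6: 398 -> 174 -> 974
7: —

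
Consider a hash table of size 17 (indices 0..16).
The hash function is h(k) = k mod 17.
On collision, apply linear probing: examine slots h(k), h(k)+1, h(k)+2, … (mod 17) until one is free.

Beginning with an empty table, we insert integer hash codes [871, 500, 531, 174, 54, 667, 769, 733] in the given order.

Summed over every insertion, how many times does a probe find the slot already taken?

12

Insert 871: h=4, slot 4 empty => index 4.
Insert 500: h=7, slot 7 empty => index 7.
Insert 531: h=4, slot 4 occupied => index 5.
Insert 174: h=4, slots 4,5 occupied => index 6.
Insert 54: h=3, slot 3 empty => index 3.
Insert 667: h=4, slots 4,5,6,7 occupied => index 8.
Insert 769: h=4, slots 4,5,6,7,8 occupied => index 9.
Insert 733: h=2, slot 2 empty => index 2.
Table: [_, _, 733, 54, 871, 531, 174, 500, 667, 769, _, _, _, _, _, _, _]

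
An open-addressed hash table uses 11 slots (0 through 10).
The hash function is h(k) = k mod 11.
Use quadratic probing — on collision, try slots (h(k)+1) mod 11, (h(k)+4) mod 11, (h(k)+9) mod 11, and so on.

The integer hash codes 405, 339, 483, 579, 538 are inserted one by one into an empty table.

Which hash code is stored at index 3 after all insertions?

538

Insert 405: h=9, slot 9 empty -> index 9.
Insert 339: h=9, slot 9 occupied -> index 10.
Insert 483: h=10, slot 10 occupied -> index 0.
Insert 579: h=7, slot 7 empty -> index 7.
Insert 538: h=10, slots 10,0 occupied -> index 3.
Table: [483, —, —, 538, —, —, —, 579, —, 405, 339]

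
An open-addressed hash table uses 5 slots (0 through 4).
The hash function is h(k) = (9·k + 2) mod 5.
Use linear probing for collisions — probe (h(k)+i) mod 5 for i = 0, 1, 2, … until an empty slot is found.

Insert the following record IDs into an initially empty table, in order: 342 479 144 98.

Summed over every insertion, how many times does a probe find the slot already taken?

342: h=0 -> slot 0
479: h=3 -> slot 3
144: h=3, probe 3,4 -> slot 4
98: h=4, probe 4,0,1 -> slot 1
Table: [342, 98, ., 479, 144]

3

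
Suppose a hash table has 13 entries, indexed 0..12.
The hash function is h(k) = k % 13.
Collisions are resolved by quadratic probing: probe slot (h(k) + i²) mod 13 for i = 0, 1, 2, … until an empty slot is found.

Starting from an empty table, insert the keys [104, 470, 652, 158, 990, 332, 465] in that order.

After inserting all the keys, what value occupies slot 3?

652

104: h=0 -> slot 0
470: h=2 -> slot 2
652: h=2, probe 2,3 -> slot 3
158: h=2, probe 2,3,6 -> slot 6
990: h=2, probe 2,3,6,11 -> slot 11
332: h=7 -> slot 7
465: h=10 -> slot 10
Table: [104, -, 470, 652, -, -, 158, 332, -, -, 465, 990, -]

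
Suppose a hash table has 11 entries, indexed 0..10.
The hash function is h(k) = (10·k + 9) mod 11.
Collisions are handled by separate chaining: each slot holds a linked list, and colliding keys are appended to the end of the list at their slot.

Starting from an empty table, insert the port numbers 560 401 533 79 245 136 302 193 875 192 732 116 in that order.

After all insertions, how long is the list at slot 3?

Insert 560: h=10, bucket 10 empty → new chain.
Insert 401: h=4, bucket 4 empty → new chain.
Insert 533: h=4, bucket 4 nonempty → append to chain.
Insert 79: h=7, bucket 7 empty → new chain.
Insert 245: h=6, bucket 6 empty → new chain.
Insert 136: h=5, bucket 5 empty → new chain.
Insert 302: h=4, bucket 4 nonempty → append to chain.
Insert 193: h=3, bucket 3 empty → new chain.
Insert 875: h=3, bucket 3 nonempty → append to chain.
Insert 192: h=4, bucket 4 nonempty → append to chain.
Insert 732: h=3, bucket 3 nonempty → append to chain.
Insert 116: h=3, bucket 3 nonempty → append to chain.
Final buckets:
0: -
1: -
2: -
3: 193 -> 875 -> 732 -> 116
4: 401 -> 533 -> 302 -> 192
5: 136
6: 245
7: 79
8: -
9: -
10: 560

4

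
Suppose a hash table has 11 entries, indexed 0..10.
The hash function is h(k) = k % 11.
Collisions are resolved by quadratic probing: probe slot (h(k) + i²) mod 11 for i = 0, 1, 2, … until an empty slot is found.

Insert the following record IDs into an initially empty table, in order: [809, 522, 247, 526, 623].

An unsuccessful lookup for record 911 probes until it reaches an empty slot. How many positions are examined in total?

3

809 hashes to 6; slot 6 is free => place at 6.
522 hashes to 5; slot 5 is free => place at 5.
247 hashes to 5; 5,6 taken => place at 9.
526 hashes to 9; 9 taken => place at 10.
623 hashes to 7; slot 7 is free => place at 7.
Table: [—, —, —, —, —, 522, 809, 623, —, 247, 526]
Lookup 911: h=9, probe 9,10,2 → slot 2 empty, not found.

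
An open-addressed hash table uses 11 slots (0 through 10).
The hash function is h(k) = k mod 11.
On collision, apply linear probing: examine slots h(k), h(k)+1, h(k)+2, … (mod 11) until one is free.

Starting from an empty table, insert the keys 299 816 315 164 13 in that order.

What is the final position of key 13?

Insert 299: h=2, slot 2 empty -> index 2.
Insert 816: h=2, slot 2 occupied -> index 3.
Insert 315: h=7, slot 7 empty -> index 7.
Insert 164: h=10, slot 10 empty -> index 10.
Insert 13: h=2, slots 2,3 occupied -> index 4.
Table: [_, _, 299, 816, 13, _, _, 315, _, _, 164]

4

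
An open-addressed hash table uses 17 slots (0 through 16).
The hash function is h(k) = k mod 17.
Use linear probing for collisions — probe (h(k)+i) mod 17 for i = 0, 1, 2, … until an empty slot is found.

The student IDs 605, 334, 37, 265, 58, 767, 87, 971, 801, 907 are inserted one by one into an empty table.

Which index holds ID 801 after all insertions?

6

605: h=10 -> slot 10
334: h=11 -> slot 11
37: h=3 -> slot 3
265: h=10, probe 10,11,12 -> slot 12
58: h=7 -> slot 7
767: h=2 -> slot 2
87: h=2, probe 2,3,4 -> slot 4
971: h=2, probe 2,3,4,5 -> slot 5
801: h=2, probe 2,3,4,5,6 -> slot 6
907: h=6, probe 6,7,8 -> slot 8
Table: [∅, ∅, 767, 37, 87, 971, 801, 58, 907, ∅, 605, 334, 265, ∅, ∅, ∅, ∅]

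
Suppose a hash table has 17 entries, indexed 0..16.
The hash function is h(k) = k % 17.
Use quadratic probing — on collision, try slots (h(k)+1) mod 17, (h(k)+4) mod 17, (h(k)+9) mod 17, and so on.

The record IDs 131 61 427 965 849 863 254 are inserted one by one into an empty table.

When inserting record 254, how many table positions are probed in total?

131: h=12 => slot 12
61: h=10 => slot 10
427: h=2 => slot 2
965: h=13 => slot 13
849: h=16 => slot 16
863: h=13, probe 13,14 => slot 14
254: h=16, probe 16,0 => slot 0
Table: [254, ∅, 427, ∅, ∅, ∅, ∅, ∅, ∅, ∅, 61, ∅, 131, 965, 863, ∅, 849]

2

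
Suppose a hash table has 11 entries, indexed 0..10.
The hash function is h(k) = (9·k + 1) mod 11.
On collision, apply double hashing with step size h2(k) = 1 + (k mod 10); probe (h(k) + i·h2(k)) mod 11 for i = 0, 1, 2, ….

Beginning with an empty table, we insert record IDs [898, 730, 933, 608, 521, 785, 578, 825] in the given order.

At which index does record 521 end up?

898 hashes to 9; slot 9 is free -> place at 9.
730 hashes to 4; slot 4 is free -> place at 4.
933 hashes to 5; slot 5 is free -> place at 5.
608 hashes to 6; slot 6 is free -> place at 6.
521 hashes to 4, h2=2; 4,6 taken -> place at 8.
785 hashes to 4, h2=6; 4 taken -> place at 10.
578 hashes to 0; slot 0 is free -> place at 0.
825 hashes to 1; slot 1 is free -> place at 1.
Table: [578, 825, —, —, 730, 933, 608, —, 521, 898, 785]

8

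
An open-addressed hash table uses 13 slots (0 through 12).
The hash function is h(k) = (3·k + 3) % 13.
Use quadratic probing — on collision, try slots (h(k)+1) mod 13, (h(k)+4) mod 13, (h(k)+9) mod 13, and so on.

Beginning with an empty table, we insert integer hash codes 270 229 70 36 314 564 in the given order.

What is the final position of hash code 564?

270: h=7 => slot 7
229: h=1 => slot 1
70: h=5 => slot 5
36: h=7, probe 7,8 => slot 8
314: h=9 => slot 9
564: h=5, probe 5,6 => slot 6
Table: [—, 229, —, —, —, 70, 564, 270, 36, 314, —, —, —]

6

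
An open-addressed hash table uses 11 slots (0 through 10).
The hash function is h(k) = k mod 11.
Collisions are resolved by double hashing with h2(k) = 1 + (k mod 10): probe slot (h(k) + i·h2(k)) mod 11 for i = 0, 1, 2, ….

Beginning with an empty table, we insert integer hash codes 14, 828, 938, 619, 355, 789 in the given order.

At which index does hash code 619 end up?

2

14: h=3 => slot 3
828: h=3, h2=9, probe 3,1 => slot 1
938: h=3, h2=9, probe 3,1,10 => slot 10
619: h=3, h2=10, probe 3,2 => slot 2
355: h=3, h2=6, probe 3,9 => slot 9
789: h=8 => slot 8
Table: [., 828, 619, 14, ., ., ., ., 789, 355, 938]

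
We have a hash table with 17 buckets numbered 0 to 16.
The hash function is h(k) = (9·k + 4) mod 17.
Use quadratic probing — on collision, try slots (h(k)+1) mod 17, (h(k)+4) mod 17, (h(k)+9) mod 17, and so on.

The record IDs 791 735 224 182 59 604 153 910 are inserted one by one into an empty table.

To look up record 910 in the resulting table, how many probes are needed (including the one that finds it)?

791 hashes to 0; slot 0 is free => place at 0.
735 hashes to 6; slot 6 is free => place at 6.
224 hashes to 14; slot 14 is free => place at 14.
182 hashes to 10; slot 10 is free => place at 10.
59 hashes to 8; slot 8 is free => place at 8.
604 hashes to 0; 0 taken => place at 1.
153 hashes to 4; slot 4 is free => place at 4.
910 hashes to 0; 0,1,4 taken => place at 9.
Table: [791, 604, ., ., 153, ., 735, ., 59, 910, 182, ., ., ., 224, ., .]
Lookup 910: h=0, probe 0,1,4,9 → found at 9.

4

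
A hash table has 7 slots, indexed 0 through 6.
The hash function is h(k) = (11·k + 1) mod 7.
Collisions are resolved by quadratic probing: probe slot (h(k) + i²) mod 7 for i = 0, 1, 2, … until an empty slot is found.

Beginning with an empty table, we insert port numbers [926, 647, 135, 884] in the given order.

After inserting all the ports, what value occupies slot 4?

884

926 hashes to 2; slot 2 is free -> place at 2.
647 hashes to 6; slot 6 is free -> place at 6.
135 hashes to 2; 2 taken -> place at 3.
884 hashes to 2; 2,3,6 taken -> place at 4.
Table: [—, —, 926, 135, 884, —, 647]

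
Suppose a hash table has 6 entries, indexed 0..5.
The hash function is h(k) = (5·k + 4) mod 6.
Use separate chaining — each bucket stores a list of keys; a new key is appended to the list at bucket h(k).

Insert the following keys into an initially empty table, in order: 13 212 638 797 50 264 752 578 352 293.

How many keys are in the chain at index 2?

Insert 13: h=3, bucket 3 empty -> new chain.
Insert 212: h=2, bucket 2 empty -> new chain.
Insert 638: h=2, bucket 2 nonempty -> append to chain.
Insert 797: h=5, bucket 5 empty -> new chain.
Insert 50: h=2, bucket 2 nonempty -> append to chain.
Insert 264: h=4, bucket 4 empty -> new chain.
Insert 752: h=2, bucket 2 nonempty -> append to chain.
Insert 578: h=2, bucket 2 nonempty -> append to chain.
Insert 352: h=0, bucket 0 empty -> new chain.
Insert 293: h=5, bucket 5 nonempty -> append to chain.
Final buckets:
0: 352
1: .
2: 212 -> 638 -> 50 -> 752 -> 578
3: 13
4: 264
5: 797 -> 293

5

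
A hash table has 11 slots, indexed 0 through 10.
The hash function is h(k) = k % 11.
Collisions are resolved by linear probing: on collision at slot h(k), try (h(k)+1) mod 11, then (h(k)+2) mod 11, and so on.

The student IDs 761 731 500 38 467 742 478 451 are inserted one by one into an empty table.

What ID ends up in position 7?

38

761 hashes to 2; slot 2 is free → place at 2.
731 hashes to 5; slot 5 is free → place at 5.
500 hashes to 5; 5 taken → place at 6.
38 hashes to 5; 5,6 taken → place at 7.
467 hashes to 5; 5,6,7 taken → place at 8.
742 hashes to 5; 5,6,7,8 taken → place at 9.
478 hashes to 5; 5,6,7,8,9 taken → place at 10.
451 hashes to 0; slot 0 is free → place at 0.
Table: [451, ∅, 761, ∅, ∅, 731, 500, 38, 467, 742, 478]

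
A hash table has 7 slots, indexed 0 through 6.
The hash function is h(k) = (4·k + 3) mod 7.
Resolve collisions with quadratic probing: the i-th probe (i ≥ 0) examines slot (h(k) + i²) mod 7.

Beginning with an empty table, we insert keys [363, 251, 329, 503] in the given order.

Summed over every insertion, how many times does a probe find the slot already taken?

4

363 hashes to 6; slot 6 is free → place at 6.
251 hashes to 6; 6 taken → place at 0.
329 hashes to 3; slot 3 is free → place at 3.
503 hashes to 6; 6,0,3 taken → place at 1.
Table: [251, 503, ∅, 329, ∅, ∅, 363]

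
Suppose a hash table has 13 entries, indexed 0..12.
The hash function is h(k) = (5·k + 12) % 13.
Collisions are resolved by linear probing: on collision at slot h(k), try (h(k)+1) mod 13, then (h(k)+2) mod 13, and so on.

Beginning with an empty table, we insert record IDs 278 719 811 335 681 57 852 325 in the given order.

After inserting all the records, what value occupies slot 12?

278: h=11 => slot 11
719: h=6 => slot 6
811: h=11, probe 11,12 => slot 12
335: h=10 => slot 10
681: h=11, probe 11,12,0 => slot 0
57: h=11, probe 11,12,0,1 => slot 1
852: h=8 => slot 8
325: h=12, probe 12,0,1,2 => slot 2
Table: [681, 57, 325, ∅, ∅, ∅, 719, ∅, 852, ∅, 335, 278, 811]

811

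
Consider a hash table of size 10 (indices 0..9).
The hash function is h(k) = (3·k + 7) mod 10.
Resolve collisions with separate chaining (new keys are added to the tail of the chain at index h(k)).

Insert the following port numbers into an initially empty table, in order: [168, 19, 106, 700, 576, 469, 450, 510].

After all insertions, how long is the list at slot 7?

Insert 168: h=1, bucket 1 empty -> new chain.
Insert 19: h=4, bucket 4 empty -> new chain.
Insert 106: h=5, bucket 5 empty -> new chain.
Insert 700: h=7, bucket 7 empty -> new chain.
Insert 576: h=5, bucket 5 nonempty -> append to chain.
Insert 469: h=4, bucket 4 nonempty -> append to chain.
Insert 450: h=7, bucket 7 nonempty -> append to chain.
Insert 510: h=7, bucket 7 nonempty -> append to chain.
Final buckets:
0: —
1: 168
2: —
3: —
4: 19 -> 469
5: 106 -> 576
6: —
7: 700 -> 450 -> 510
8: —
9: —

3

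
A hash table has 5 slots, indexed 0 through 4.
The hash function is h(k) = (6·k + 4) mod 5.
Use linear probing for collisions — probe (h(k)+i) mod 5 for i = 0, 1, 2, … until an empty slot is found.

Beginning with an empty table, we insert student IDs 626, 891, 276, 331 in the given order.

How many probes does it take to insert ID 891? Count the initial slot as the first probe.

626: h=0 -> slot 0
891: h=0, probe 0,1 -> slot 1
276: h=0, probe 0,1,2 -> slot 2
331: h=0, probe 0,1,2,3 -> slot 3
Table: [626, 891, 276, 331, —]

2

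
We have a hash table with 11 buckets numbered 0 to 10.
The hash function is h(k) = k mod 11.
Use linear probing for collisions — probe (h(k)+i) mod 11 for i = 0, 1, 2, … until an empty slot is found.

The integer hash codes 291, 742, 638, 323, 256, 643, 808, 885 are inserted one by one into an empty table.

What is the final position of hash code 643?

291 hashes to 5; slot 5 is free => place at 5.
742 hashes to 5; 5 taken => place at 6.
638 hashes to 0; slot 0 is free => place at 0.
323 hashes to 4; slot 4 is free => place at 4.
256 hashes to 3; slot 3 is free => place at 3.
643 hashes to 5; 5,6 taken => place at 7.
808 hashes to 5; 5,6,7 taken => place at 8.
885 hashes to 5; 5,6,7,8 taken => place at 9.
Table: [638, ∅, ∅, 256, 323, 291, 742, 643, 808, 885, ∅]

7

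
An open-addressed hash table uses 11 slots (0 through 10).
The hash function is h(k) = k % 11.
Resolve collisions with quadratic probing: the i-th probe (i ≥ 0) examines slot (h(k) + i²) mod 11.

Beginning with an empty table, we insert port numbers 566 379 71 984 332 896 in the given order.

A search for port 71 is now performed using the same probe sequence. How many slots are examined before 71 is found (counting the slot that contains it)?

566 hashes to 5; slot 5 is free -> place at 5.
379 hashes to 5; 5 taken -> place at 6.
71 hashes to 5; 5,6 taken -> place at 9.
984 hashes to 5; 5,6,9 taken -> place at 3.
332 hashes to 2; slot 2 is free -> place at 2.
896 hashes to 5; 5,6,9,3 taken -> place at 10.
Table: [_, _, 332, 984, _, 566, 379, _, _, 71, 896]
Lookup 71: h=5, probe 5,6,9 → found at 9.

3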